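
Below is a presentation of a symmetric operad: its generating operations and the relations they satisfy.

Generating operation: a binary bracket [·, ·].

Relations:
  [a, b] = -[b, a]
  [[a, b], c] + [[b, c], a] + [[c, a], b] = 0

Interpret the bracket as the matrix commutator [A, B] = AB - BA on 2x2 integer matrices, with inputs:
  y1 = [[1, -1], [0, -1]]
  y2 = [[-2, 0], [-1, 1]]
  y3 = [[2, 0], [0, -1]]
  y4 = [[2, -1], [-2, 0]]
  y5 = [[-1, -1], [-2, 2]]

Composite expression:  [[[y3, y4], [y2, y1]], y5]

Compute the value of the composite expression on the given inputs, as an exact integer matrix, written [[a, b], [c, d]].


[[0, 6], [-12, 0]]


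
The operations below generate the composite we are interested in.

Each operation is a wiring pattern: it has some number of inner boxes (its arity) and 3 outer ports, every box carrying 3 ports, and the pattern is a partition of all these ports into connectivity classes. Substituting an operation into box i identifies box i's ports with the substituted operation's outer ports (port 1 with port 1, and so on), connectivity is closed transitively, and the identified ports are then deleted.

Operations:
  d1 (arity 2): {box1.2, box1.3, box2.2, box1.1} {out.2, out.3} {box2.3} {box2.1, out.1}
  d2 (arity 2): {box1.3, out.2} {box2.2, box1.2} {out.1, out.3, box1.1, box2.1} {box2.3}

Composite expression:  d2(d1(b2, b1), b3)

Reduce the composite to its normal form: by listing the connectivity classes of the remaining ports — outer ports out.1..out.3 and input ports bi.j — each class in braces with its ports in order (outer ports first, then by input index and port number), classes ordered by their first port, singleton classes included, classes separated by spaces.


{out.1, out.3, b1.1, b3.1} {out.2, b3.2} {b1.2, b2.1, b2.2, b2.3} {b1.3} {b3.3}

Reachability decides: close wires over d2-identified ports.
stage d1: inputs (b2, b1), connectivity {out.1, b1.1} {out.2, out.3} {b1.2, b2.1, b2.2, b2.3} {b1.3}, out.j its boundary
stage d2: inputs (b2, b1, b3), connectivity {out.1, out.3, b1.1, b3.1} {out.2, b3.2} {b1.2, b2.1, b2.2, b2.3} {b1.3} {b3.3}, out.j its boundary


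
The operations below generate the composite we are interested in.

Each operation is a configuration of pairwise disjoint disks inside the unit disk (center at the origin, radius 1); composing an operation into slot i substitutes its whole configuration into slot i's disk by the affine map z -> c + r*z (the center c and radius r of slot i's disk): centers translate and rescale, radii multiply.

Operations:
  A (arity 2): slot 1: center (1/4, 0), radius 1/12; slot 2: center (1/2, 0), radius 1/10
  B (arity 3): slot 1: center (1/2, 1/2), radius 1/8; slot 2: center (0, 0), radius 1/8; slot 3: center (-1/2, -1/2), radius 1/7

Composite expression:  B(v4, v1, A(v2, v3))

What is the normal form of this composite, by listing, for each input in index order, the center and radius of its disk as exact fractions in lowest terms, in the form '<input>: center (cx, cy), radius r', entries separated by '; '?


v1: center (0, 0), radius 1/8; v2: center (-13/28, -1/2), radius 1/84; v3: center (-3/7, -1/2), radius 1/70; v4: center (1/2, 1/2), radius 1/8

Only the slot chain above each v matters under B; compose those maps.
input v4: composing its 1 substitution step yields center (1/2, 1/2), radius 1/8
input v1: composing its 1 substitution step yields center (0, 0), radius 1/8
input v2: composing its 2 substitution steps yields center (-13/28, -1/2), radius 1/84
input v3: composing its 2 substitution steps yields center (-3/7, -1/2), radius 1/70


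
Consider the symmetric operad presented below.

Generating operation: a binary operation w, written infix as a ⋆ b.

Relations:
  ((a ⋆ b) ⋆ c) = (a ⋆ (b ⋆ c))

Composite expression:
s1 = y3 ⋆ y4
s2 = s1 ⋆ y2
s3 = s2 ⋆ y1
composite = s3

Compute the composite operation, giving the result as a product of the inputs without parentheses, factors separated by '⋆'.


y3 ⋆ y4 ⋆ y2 ⋆ y1

Associativity of w dissolves the nesting; only the y-input order survives.
(y3 ⋆ y4) linearizes to y3 ⋆ y4
((y3 ⋆ y4) ⋆ y2) linearizes to y3 ⋆ y4 ⋆ y2
(((y3 ⋆ y4) ⋆ y2) ⋆ y1) linearizes to y3 ⋆ y4 ⋆ y2 ⋆ y1


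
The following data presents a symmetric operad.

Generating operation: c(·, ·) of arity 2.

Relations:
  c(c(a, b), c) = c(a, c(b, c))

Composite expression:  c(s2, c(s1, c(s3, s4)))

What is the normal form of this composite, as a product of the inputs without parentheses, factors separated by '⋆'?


s2 ⋆ s1 ⋆ s3 ⋆ s4

The c-tree's shape is irrelevant; the s-reading-order decides.
c(s3, s4) unparenthesizes to s3 ⋆ s4
c(s1, c(s3, s4)) unparenthesizes to s1 ⋆ s3 ⋆ s4
c(s2, c(s1, c(s3, s4))) unparenthesizes to s2 ⋆ s1 ⋆ s3 ⋆ s4


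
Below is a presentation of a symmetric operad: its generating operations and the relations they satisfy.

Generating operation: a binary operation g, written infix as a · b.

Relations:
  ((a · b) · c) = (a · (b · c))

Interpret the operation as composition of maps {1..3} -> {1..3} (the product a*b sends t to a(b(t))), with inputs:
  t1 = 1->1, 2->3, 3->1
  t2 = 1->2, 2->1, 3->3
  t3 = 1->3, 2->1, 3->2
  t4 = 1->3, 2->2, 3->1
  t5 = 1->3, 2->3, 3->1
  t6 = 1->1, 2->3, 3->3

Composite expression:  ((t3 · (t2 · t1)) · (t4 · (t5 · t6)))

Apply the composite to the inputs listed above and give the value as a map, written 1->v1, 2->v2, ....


1->1, 2->1, 3->1

(t2 · t1) = 1->2, 2->3, 3->2
(t3 · (t2 · t1)) = 1->1, 2->2, 3->1
(t5 · t6) = 1->3, 2->1, 3->1
(t4 · (t5 · t6)) = 1->1, 2->3, 3->3
((t3 · (t2 · t1)) · (t4 · (t5 · t6))) = 1->1, 2->1, 3->1


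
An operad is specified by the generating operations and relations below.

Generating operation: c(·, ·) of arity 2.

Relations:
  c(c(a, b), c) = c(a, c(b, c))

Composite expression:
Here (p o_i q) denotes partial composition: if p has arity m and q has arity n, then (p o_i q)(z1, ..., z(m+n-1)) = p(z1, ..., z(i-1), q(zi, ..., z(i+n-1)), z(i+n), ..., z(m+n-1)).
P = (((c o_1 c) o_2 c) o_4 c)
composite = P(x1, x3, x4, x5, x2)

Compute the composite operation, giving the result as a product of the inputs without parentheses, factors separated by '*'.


x1 * x3 * x4 * x5 * x2

Associativity of c dissolves the nesting; only the x-input order survives.
c(x3, x4) reduces to x3 * x4
c(x1, c(x3, x4)) reduces to x1 * x3 * x4
c(x5, x2) reduces to x5 * x2
c(c(x1, c(x3, x4)), c(x5, x2)) reduces to x1 * x3 * x4 * x5 * x2


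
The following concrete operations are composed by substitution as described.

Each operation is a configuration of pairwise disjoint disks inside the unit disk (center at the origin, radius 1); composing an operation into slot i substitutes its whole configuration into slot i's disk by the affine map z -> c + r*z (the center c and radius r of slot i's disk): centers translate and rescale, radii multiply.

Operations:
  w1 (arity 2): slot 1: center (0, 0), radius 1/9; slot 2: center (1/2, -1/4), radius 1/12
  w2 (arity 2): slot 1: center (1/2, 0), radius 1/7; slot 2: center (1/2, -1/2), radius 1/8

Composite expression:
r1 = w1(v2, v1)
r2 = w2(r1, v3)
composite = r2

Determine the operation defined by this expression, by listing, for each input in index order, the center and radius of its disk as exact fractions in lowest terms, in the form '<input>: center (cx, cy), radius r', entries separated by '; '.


v1: center (4/7, -1/28), radius 1/84; v2: center (1/2, 0), radius 1/63; v3: center (1/2, -1/2), radius 1/8

Affine substitution under w2: radii multiply and v-centers shift.
tracing v2 down its 2-map path: center (1/2, 0), radius 1/63
tracing v1 down its 2-map path: center (4/7, -1/28), radius 1/84
tracing v3 down its 1-map path: center (1/2, -1/2), radius 1/8


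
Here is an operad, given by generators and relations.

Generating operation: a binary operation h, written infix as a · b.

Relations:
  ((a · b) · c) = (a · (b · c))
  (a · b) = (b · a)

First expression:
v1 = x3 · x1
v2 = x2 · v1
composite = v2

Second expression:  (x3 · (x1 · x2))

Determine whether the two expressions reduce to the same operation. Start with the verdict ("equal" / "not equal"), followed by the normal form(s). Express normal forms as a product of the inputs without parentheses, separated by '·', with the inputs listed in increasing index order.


The first expression reduces to x1 · x2 · x3
The second expression reduces to x1 · x2 · x3
The normal forms match — equal.

equal; both compose to x1 · x2 · x3


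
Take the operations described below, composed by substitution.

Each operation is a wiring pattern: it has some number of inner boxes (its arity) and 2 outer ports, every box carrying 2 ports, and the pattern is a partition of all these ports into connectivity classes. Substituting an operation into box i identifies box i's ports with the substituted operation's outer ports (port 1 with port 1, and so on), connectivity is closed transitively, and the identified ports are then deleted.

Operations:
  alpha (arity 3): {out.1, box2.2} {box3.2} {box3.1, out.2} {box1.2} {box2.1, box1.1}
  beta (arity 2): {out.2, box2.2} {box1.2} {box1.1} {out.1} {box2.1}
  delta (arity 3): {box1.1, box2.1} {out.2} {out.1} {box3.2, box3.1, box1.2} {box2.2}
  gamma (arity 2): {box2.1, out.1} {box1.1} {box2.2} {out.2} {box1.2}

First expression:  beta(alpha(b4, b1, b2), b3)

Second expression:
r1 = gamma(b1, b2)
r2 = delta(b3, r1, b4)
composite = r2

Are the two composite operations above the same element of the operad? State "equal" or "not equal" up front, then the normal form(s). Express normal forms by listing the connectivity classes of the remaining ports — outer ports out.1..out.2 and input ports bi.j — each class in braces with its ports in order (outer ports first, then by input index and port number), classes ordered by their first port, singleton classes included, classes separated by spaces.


not equal; the first gives {out.1} {out.2, b3.2} {b1.1, b4.1} {b1.2} {b2.1} {b2.2} {b3.1} {b4.2} and the second {out.1} {out.2} {b1.1} {b1.2} {b2.1, b3.1} {b2.2} {b3.2, b4.1, b4.2}

The first expression reduces to {out.1} {out.2, b3.2} {b1.1, b4.1} {b1.2} {b2.1} {b2.2} {b3.1} {b4.2}
The second expression reduces to {out.1} {out.2} {b1.1} {b1.2} {b2.1, b3.1} {b2.2} {b3.2, b4.1, b4.2}
The normal forms differ: not equal.


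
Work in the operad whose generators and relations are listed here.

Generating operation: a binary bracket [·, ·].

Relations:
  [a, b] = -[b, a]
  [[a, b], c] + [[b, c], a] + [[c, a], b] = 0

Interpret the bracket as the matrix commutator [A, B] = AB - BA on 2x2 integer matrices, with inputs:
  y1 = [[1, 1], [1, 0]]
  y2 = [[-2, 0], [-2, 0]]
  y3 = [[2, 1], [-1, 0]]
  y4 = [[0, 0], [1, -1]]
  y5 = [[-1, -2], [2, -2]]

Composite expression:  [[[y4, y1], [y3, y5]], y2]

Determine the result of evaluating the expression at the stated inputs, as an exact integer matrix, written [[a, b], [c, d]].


[y4, y1] = [[-1, 1], [0, 1]]
[y3, y5] = [[0, -5], [-5, 0]]
[[y4, y1], [y3, y5]] = [[-5, 10], [-10, 5]]
[[[y4, y1], [y3, y5]], y2] = [[-20, 20], [0, 20]]

[[-20, 20], [0, 20]]


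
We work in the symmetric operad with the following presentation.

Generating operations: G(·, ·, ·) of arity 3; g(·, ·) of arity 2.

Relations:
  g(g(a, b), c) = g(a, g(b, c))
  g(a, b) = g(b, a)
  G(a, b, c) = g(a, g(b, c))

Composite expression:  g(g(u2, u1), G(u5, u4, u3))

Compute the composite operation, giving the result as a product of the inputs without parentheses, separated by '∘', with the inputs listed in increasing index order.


u1 ∘ u2 ∘ u3 ∘ u4 ∘ u5

Both nesting and order wash out for g; what remains is which u's occur.
g(u2, u1) spells out as u2 ∘ u1
G(u5, u4, u3) spells out as u5 ∘ u4 ∘ u3
g(g(u2, u1), G(u5, u4, u3)) spells out as u2 ∘ u1 ∘ u5 ∘ u4 ∘ u3
reordering the factors by index: u1 ∘ u2 ∘ u3 ∘ u4 ∘ u5


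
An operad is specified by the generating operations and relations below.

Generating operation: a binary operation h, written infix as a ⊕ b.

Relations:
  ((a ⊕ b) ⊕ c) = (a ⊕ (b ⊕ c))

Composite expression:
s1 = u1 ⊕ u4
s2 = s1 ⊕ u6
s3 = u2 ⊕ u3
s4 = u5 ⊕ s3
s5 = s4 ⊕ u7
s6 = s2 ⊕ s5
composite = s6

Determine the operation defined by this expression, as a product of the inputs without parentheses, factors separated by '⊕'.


u1 ⊕ u4 ⊕ u6 ⊕ u5 ⊕ u2 ⊕ u3 ⊕ u7

Every regrouping of h is equal, so read the u-inputs in written order.
(u1 ⊕ u4) reduces to u1 ⊕ u4
((u1 ⊕ u4) ⊕ u6) reduces to u1 ⊕ u4 ⊕ u6
(u2 ⊕ u3) reduces to u2 ⊕ u3
(u5 ⊕ (u2 ⊕ u3)) reduces to u5 ⊕ u2 ⊕ u3
((u5 ⊕ (u2 ⊕ u3)) ⊕ u7) reduces to u5 ⊕ u2 ⊕ u3 ⊕ u7
(((u1 ⊕ u4) ⊕ u6) ⊕ ((u5 ⊕ (u2 ⊕ u3)) ⊕ u7)) reduces to u1 ⊕ u4 ⊕ u6 ⊕ u5 ⊕ u2 ⊕ u3 ⊕ u7


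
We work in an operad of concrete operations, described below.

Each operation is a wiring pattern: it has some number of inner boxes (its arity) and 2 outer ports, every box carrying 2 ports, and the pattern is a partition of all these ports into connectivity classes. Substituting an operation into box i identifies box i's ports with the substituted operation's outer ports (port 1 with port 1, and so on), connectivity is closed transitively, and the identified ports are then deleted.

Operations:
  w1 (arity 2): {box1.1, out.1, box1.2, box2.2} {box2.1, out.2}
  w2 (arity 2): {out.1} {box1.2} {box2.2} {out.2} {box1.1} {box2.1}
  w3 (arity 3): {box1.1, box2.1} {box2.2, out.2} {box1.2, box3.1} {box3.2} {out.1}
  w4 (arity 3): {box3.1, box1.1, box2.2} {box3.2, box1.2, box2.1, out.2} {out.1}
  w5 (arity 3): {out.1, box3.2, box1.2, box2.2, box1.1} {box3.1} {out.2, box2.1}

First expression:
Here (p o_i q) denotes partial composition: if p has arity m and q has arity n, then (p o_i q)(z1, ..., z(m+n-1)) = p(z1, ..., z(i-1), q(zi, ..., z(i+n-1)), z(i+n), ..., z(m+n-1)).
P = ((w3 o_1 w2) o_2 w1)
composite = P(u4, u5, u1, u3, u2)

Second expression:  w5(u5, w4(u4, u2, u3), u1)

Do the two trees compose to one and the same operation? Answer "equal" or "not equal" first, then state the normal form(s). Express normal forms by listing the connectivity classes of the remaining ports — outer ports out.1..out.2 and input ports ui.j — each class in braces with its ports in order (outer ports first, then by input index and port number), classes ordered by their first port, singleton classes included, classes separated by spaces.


not equal; the first gives {out.1} {out.2, u3.2} {u1.1} {u1.2, u5.1, u5.2} {u2.1} {u2.2} {u3.1} {u4.1} {u4.2} and the second {out.1, u1.2, u2.1, u3.2, u4.2, u5.1, u5.2} {out.2} {u1.1} {u2.2, u3.1, u4.1}

Reducing the first expression gives {out.1} {out.2, u3.2} {u1.1} {u1.2, u5.1, u5.2} {u2.1} {u2.2} {u3.1} {u4.1} {u4.2}
Reducing the second expression gives {out.1, u1.2, u2.1, u3.2, u4.2, u5.1, u5.2} {out.2} {u1.1} {u2.2, u3.1, u4.1}
The forms do not match — not equal.


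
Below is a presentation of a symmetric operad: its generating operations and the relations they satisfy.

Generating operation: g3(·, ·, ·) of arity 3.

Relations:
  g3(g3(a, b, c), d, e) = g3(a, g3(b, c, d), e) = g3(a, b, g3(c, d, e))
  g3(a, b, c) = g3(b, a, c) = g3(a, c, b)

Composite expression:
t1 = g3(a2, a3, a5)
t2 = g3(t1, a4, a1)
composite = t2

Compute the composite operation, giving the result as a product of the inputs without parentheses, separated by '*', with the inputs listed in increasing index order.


a1 * a2 * a3 * a4 * a5


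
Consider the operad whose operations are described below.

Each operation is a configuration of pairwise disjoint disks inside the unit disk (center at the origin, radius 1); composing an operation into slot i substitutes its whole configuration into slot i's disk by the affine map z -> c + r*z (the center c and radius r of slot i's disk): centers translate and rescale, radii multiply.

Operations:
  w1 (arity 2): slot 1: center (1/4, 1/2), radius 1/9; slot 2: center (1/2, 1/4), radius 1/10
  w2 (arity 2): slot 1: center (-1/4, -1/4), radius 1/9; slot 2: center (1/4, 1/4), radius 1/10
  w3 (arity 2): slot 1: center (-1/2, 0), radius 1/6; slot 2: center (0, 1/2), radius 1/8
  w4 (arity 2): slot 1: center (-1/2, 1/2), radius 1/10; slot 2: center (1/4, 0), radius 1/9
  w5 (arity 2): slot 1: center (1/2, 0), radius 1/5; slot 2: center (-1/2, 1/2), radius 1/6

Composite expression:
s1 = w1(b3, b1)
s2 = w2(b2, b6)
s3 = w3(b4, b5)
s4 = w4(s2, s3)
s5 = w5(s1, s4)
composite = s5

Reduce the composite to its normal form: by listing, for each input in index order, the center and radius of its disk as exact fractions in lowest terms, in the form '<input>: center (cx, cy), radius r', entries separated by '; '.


b1: center (3/5, 1/20), radius 1/50; b2: center (-47/80, 139/240), radius 1/540; b3: center (11/20, 1/10), radius 1/45; b4: center (-101/216, 1/2), radius 1/324; b5: center (-11/24, 55/108), radius 1/432; b6: center (-139/240, 47/80), radius 1/600

Nesting under w5 composes maps z -> c + r*z down each b-path.
b3: after 2 affine steps, its disk has center (11/20, 1/10), radius 1/45
b1: after 2 affine steps, its disk has center (3/5, 1/20), radius 1/50
b2: after 3 affine steps, its disk has center (-47/80, 139/240), radius 1/540
b6: after 3 affine steps, its disk has center (-139/240, 47/80), radius 1/600
b4: after 3 affine steps, its disk has center (-101/216, 1/2), radius 1/324
b5: after 3 affine steps, its disk has center (-11/24, 55/108), radius 1/432


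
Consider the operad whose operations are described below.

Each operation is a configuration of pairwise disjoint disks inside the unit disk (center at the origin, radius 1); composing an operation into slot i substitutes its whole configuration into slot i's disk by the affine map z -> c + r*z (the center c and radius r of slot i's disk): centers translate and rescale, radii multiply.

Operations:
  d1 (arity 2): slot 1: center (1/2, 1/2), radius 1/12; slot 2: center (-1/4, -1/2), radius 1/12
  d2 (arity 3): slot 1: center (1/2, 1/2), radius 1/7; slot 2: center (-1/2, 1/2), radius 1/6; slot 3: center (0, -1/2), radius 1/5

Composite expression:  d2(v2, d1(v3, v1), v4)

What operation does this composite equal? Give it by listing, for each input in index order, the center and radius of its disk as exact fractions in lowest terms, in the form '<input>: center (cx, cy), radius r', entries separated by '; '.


Nesting under d2 composes maps z -> c + r*z down each v-path.
input v2: composing its 1 substitution step yields center (1/2, 1/2), radius 1/7
input v3: composing its 2 substitution steps yields center (-5/12, 7/12), radius 1/72
input v1: composing its 2 substitution steps yields center (-13/24, 5/12), radius 1/72
input v4: composing its 1 substitution step yields center (0, -1/2), radius 1/5

v1: center (-13/24, 5/12), radius 1/72; v2: center (1/2, 1/2), radius 1/7; v3: center (-5/12, 7/12), radius 1/72; v4: center (0, -1/2), radius 1/5


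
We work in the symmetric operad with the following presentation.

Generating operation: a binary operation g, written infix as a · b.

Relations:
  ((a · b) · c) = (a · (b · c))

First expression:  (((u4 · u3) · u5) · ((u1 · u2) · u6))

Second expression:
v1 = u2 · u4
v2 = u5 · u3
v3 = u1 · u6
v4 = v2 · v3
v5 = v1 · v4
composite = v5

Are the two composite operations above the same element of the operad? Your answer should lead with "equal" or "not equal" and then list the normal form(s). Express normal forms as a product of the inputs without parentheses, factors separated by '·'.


not equal; first: u4 · u3 · u5 · u1 · u2 · u6; second: u2 · u4 · u5 · u3 · u1 · u6


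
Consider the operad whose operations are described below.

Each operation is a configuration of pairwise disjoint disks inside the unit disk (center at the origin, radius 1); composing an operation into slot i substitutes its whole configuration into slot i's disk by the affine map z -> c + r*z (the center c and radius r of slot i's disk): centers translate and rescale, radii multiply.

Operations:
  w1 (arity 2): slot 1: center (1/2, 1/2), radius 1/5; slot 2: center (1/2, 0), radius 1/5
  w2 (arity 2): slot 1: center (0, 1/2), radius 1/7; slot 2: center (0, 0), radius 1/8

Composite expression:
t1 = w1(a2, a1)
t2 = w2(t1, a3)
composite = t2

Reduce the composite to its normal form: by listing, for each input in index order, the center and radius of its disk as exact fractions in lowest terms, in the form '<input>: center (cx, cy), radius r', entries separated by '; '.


a1: center (1/14, 1/2), radius 1/35; a2: center (1/14, 4/7), radius 1/35; a3: center (0, 0), radius 1/8

Nesting under w2 composes maps z -> c + r*z down each a-path.
input a2: composing its 2 substitution steps yields center (1/14, 4/7), radius 1/35
input a1: composing its 2 substitution steps yields center (1/14, 1/2), radius 1/35
input a3: composing its 1 substitution step yields center (0, 0), radius 1/8


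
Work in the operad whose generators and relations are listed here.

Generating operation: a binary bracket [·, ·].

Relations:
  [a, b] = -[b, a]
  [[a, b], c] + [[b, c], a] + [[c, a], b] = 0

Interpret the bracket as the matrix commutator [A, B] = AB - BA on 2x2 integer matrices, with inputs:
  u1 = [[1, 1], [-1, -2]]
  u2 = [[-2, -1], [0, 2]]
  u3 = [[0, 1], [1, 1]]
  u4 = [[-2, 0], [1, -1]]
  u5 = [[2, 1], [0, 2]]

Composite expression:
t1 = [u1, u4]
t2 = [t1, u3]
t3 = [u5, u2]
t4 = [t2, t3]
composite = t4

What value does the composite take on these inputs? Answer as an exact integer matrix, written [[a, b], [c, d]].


[u1, u4] = [[1, 1], [-2, -1]]
[[u1, u4], u3] = [[3, 3], [0, -3]]
[u5, u2] = [[0, 4], [0, 0]]
[[[u1, u4], u3], [u5, u2]] = [[0, 24], [0, 0]]

[[0, 24], [0, 0]]


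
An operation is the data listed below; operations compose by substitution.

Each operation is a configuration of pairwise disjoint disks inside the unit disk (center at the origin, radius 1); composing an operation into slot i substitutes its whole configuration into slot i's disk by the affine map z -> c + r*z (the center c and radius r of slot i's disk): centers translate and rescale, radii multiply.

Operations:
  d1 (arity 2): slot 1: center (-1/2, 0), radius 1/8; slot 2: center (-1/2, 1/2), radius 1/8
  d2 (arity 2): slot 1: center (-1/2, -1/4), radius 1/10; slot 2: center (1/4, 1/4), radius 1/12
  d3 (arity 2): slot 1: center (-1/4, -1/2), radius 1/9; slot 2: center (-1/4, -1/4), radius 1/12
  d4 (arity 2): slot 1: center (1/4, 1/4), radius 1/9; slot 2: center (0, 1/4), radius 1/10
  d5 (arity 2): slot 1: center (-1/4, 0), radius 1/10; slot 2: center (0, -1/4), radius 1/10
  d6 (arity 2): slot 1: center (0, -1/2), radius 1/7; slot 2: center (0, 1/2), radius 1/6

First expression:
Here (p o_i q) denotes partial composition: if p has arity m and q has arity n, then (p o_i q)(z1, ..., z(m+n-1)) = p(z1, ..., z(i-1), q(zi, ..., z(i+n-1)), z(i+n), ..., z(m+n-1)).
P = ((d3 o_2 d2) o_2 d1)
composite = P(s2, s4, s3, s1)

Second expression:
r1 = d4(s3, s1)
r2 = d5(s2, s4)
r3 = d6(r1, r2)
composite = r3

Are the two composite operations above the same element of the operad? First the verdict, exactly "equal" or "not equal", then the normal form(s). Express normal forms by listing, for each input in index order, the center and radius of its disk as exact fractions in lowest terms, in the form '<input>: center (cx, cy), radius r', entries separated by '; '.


In normal form, the first expression is s1: center (-11/48, -11/48), radius 1/144; s2: center (-1/4, -1/2), radius 1/9; s3: center (-71/240, -4/15), radius 1/960; s4: center (-71/240, -13/48), radius 1/960
In normal form, the second expression is s1: center (0, -13/28), radius 1/70; s2: center (-1/24, 1/2), radius 1/60; s3: center (1/28, -13/28), radius 1/63; s4: center (0, 11/24), radius 1/60
The normal forms differ: not equal.

not equal — first s1: center (-11/48, -11/48), radius 1/144; s2: center (-1/4, -1/2), radius 1/9; s3: center (-71/240, -4/15), radius 1/960; s4: center (-71/240, -13/48), radius 1/960, second s1: center (0, -13/28), radius 1/70; s2: center (-1/24, 1/2), radius 1/60; s3: center (1/28, -13/28), radius 1/63; s4: center (0, 11/24), radius 1/60


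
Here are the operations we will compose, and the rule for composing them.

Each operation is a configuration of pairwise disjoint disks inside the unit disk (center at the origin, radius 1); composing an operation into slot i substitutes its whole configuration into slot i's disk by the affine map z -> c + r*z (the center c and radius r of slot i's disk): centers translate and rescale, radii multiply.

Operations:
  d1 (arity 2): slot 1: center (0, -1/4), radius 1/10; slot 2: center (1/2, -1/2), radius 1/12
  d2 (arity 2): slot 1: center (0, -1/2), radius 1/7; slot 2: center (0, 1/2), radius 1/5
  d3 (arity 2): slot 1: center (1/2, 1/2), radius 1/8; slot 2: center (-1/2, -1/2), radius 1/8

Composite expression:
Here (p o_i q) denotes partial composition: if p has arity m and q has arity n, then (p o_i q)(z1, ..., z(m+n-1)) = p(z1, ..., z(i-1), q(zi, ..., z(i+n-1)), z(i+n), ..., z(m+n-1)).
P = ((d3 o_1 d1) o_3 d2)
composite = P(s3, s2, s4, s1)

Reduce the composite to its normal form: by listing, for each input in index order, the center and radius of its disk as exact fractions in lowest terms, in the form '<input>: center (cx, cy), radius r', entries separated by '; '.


Affine substitution under d3: radii multiply and s-centers shift.
s3 passes through 2 substitutions, ending at center (1/2, 15/32), radius 1/80
s2 passes through 2 substitutions, ending at center (9/16, 7/16), radius 1/96
s4 passes through 2 substitutions, ending at center (-1/2, -9/16), radius 1/56
s1 passes through 2 substitutions, ending at center (-1/2, -7/16), radius 1/40

s1: center (-1/2, -7/16), radius 1/40; s2: center (9/16, 7/16), radius 1/96; s3: center (1/2, 15/32), radius 1/80; s4: center (-1/2, -9/16), radius 1/56


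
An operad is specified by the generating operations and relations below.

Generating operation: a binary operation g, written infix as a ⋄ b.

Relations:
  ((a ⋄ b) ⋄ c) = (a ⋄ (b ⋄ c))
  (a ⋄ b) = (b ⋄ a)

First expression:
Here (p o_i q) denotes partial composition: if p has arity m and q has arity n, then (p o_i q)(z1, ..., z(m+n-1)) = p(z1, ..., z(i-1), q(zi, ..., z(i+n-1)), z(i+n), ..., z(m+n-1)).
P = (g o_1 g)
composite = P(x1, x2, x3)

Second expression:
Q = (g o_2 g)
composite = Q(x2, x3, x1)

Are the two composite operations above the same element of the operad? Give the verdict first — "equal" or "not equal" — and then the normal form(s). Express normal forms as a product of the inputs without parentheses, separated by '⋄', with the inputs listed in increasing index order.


equal; both compose to x1 ⋄ x2 ⋄ x3

Normal form of the first expression: x1 ⋄ x2 ⋄ x3
Normal form of the second expression: x1 ⋄ x2 ⋄ x3
One common form — equal.


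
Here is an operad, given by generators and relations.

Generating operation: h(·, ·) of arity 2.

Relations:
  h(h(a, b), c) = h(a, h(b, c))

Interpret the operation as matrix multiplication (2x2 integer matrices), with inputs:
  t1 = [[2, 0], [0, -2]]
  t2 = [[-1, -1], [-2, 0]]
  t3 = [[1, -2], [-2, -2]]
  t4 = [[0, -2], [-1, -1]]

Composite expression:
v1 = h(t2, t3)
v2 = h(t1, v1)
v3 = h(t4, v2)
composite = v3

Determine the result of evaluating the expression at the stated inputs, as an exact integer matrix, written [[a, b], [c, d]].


h(t2, t3) = [[1, 4], [-2, 4]]
h(t1, h(t2, t3)) = [[2, 8], [4, -8]]
h(t4, h(t1, h(t2, t3))) = [[-8, 16], [-6, 0]]

[[-8, 16], [-6, 0]]


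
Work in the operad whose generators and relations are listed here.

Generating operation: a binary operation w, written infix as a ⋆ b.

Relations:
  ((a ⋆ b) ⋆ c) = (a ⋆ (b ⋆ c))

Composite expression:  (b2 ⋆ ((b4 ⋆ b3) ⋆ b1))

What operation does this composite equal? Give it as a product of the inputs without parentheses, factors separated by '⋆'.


b2 ⋆ b4 ⋆ b3 ⋆ b1

All parenthesizations of w agree; list the b-inputs left to right.
(b4 ⋆ b3) collapses to b4 ⋆ b3
((b4 ⋆ b3) ⋆ b1) collapses to b4 ⋆ b3 ⋆ b1
(b2 ⋆ ((b4 ⋆ b3) ⋆ b1)) collapses to b2 ⋆ b4 ⋆ b3 ⋆ b1


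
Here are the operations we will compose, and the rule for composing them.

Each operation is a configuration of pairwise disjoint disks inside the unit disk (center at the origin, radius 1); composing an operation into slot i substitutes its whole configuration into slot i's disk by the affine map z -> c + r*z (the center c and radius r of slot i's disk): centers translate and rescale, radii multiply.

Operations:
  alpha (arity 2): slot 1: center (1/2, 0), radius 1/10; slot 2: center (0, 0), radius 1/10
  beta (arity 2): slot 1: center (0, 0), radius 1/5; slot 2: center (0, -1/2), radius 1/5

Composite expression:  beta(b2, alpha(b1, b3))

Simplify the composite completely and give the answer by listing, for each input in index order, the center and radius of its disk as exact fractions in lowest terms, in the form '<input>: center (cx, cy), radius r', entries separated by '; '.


b1: center (1/10, -1/2), radius 1/50; b2: center (0, 0), radius 1/5; b3: center (0, -1/2), radius 1/50

Each b-disk chains the slot maps above it in beta; radii multiply.
b2: after 1 affine step, its disk has center (0, 0), radius 1/5
b1: after 2 affine steps, its disk has center (1/10, -1/2), radius 1/50
b3: after 2 affine steps, its disk has center (0, -1/2), radius 1/50


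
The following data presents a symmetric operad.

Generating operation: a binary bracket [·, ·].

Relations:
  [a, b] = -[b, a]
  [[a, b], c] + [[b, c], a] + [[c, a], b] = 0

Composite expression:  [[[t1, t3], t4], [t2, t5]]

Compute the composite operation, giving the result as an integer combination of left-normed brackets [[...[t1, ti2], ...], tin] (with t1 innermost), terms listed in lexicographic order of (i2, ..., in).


[[[[t1, t3], t4], t2], t5] - [[[[t1, t3], t4], t5], t2]

In the tensor algebra, words opening t1 carry the t1-anchored form.
Composite bracket: [[[t1, t3], t4], [t2, t5]]
Full expansion: 16 signed words from ab - ba (2^4 = 16).
Keep just the words that open with t1:
  from t1t3t4t2t5, sign +1: term +[[[[t1, t3], t4], t2], t5]
  from t1t3t4t5t2, sign -1: term -[[[[t1, t3], t4], t5], t2]


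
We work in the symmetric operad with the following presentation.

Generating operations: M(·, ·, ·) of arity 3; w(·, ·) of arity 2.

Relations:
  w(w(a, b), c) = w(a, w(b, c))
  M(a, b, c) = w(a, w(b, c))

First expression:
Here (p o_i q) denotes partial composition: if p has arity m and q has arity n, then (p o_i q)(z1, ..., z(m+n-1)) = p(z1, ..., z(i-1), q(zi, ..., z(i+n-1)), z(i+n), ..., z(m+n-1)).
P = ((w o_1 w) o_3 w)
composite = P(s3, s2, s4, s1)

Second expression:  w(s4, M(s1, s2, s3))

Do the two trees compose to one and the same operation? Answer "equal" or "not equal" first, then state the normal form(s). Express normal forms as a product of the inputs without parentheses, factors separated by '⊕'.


not equal — first s3 ⊕ s2 ⊕ s4 ⊕ s1, second s4 ⊕ s1 ⊕ s2 ⊕ s3

Reducing the first expression gives s3 ⊕ s2 ⊕ s4 ⊕ s1
Reducing the second expression gives s4 ⊕ s1 ⊕ s2 ⊕ s3
Different reductions; not equal.


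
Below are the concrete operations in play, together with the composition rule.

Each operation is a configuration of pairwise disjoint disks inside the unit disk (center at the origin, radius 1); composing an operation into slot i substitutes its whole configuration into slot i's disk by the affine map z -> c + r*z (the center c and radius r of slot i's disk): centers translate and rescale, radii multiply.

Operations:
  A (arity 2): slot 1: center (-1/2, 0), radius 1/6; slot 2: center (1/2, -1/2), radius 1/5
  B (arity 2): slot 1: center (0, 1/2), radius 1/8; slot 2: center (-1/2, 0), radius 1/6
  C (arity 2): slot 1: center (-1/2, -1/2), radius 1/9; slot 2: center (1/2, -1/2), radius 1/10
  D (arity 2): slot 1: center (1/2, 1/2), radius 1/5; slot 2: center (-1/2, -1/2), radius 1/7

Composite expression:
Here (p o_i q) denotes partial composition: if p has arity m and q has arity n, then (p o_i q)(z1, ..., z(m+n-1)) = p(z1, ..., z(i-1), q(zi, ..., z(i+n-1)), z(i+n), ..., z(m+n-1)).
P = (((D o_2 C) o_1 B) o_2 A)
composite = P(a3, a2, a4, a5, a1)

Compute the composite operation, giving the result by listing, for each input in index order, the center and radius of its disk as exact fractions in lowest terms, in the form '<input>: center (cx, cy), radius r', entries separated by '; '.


Only the slot chain above each a matters under D; compose those maps.
for a3, the 2-step affine chain lands on center (1/2, 3/5), radius 1/40
for a2, the 3-step affine chain lands on center (23/60, 1/2), radius 1/180
for a4, the 3-step affine chain lands on center (5/12, 29/60), radius 1/150
for a5, the 2-step affine chain lands on center (-4/7, -4/7), radius 1/63
for a1, the 2-step affine chain lands on center (-3/7, -4/7), radius 1/70

a1: center (-3/7, -4/7), radius 1/70; a2: center (23/60, 1/2), radius 1/180; a3: center (1/2, 3/5), radius 1/40; a4: center (5/12, 29/60), radius 1/150; a5: center (-4/7, -4/7), radius 1/63


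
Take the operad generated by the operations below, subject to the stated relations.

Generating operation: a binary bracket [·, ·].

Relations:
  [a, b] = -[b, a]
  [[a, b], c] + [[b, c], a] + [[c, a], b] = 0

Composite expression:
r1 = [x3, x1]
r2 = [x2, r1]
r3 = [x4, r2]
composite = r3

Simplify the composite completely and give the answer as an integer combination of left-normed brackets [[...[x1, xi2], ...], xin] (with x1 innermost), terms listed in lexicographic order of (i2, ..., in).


Skip Jacobi rewriting: expand, keep x1-initial words, read off terms.
Composite bracket: [x4, [x2, [x3, x1]]]
Full expansion: 8 signed words from ab - ba (2^3 = 8).
Words beginning with x1 determine it all:
  sign of x1x3x2x4 is -1, so it contributes -[[[x1, x3], x2], x4]

-[[[x1, x3], x2], x4]


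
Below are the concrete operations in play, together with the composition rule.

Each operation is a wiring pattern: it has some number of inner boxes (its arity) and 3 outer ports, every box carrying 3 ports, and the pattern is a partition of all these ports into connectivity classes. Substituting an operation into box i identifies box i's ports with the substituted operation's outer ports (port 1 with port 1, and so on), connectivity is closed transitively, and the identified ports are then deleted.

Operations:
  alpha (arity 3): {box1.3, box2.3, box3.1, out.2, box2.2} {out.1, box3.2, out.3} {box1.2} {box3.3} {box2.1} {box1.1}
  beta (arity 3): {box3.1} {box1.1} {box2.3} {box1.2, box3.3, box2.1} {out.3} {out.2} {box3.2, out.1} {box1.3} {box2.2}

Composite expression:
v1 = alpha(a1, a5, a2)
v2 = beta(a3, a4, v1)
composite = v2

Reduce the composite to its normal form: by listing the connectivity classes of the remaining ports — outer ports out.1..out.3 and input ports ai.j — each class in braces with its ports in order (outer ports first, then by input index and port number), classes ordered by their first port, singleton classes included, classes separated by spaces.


{out.1, a1.3, a2.1, a5.2, a5.3} {out.2} {out.3} {a1.1} {a1.2} {a2.2, a3.2, a4.1} {a2.3} {a3.1} {a3.3} {a4.2} {a4.3} {a5.1}

Connectivity passes through glued beta-boundaries; trace each wire chain.
alpha over (a1, a5, a2) gives {out.1, out.3, a2.2} {out.2, a1.3, a2.1, a5.2, a5.3} {a1.1} {a1.2} {a2.3} {a5.1}, out.j being that stage's outer ports
beta over (a3, a4, a1, a5, a2) gives {out.1, a1.3, a2.1, a5.2, a5.3} {out.2} {out.3} {a1.1} {a1.2} {a2.2, a3.2, a4.1} {a2.3} {a3.1} {a3.3} {a4.2} {a4.3} {a5.1}, out.j being that stage's outer ports


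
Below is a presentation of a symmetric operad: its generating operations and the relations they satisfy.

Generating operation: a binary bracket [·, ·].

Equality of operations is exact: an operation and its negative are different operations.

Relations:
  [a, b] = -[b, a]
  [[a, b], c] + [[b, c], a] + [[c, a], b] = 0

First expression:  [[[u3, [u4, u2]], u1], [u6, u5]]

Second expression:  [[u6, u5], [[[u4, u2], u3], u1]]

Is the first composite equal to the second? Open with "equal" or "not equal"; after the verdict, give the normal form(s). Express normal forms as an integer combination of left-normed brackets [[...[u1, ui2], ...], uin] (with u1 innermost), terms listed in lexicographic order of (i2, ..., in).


In normal form, the first expression is [[[[[u1, u2], u4], u3], u5], u6] - [[[[[u1, u2], u4], u3], u6], u5] - [[[[[u1, u3], u2], u4], u5], u6] + [[[[[u1, u3], u2], u4], u6], u5] + [[[[[u1, u3], u4], u2], u5], u6] - [[[[[u1, u3], u4], u2], u6], u5] - [[[[[u1, u4], u2], u3], u5], u6] + [[[[[u1, u4], u2], u3], u6], u5]
In normal form, the second expression is [[[[[u1, u2], u4], u3], u5], u6] - [[[[[u1, u2], u4], u3], u6], u5] - [[[[[u1, u3], u2], u4], u5], u6] + [[[[[u1, u3], u2], u4], u6], u5] + [[[[[u1, u3], u4], u2], u5], u6] - [[[[[u1, u3], u4], u2], u6], u5] - [[[[[u1, u4], u2], u3], u5], u6] + [[[[[u1, u4], u2], u3], u6], u5]
The normal forms match — equal.

equal: each reduces to [[[[[u1, u2], u4], u3], u5], u6] - [[[[[u1, u2], u4], u3], u6], u5] - [[[[[u1, u3], u2], u4], u5], u6] + [[[[[u1, u3], u2], u4], u6], u5] + [[[[[u1, u3], u4], u2], u5], u6] - [[[[[u1, u3], u4], u2], u6], u5] - [[[[[u1, u4], u2], u3], u5], u6] + [[[[[u1, u4], u2], u3], u6], u5]


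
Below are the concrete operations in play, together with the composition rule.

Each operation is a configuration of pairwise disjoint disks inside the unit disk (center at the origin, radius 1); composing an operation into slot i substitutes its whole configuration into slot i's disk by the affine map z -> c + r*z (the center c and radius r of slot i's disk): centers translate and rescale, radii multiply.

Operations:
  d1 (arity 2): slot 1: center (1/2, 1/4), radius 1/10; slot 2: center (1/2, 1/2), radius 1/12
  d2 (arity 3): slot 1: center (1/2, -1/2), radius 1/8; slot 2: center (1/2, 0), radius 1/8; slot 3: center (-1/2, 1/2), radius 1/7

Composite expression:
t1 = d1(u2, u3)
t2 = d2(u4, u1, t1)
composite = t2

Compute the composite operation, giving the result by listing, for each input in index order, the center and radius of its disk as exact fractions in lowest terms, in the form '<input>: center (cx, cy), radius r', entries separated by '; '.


Nesting under d2 composes maps z -> c + r*z down each u-path.
for u4, the 1-step affine chain lands on center (1/2, -1/2), radius 1/8
for u1, the 1-step affine chain lands on center (1/2, 0), radius 1/8
for u2, the 2-step affine chain lands on center (-3/7, 15/28), radius 1/70
for u3, the 2-step affine chain lands on center (-3/7, 4/7), radius 1/84

u1: center (1/2, 0), radius 1/8; u2: center (-3/7, 15/28), radius 1/70; u3: center (-3/7, 4/7), radius 1/84; u4: center (1/2, -1/2), radius 1/8


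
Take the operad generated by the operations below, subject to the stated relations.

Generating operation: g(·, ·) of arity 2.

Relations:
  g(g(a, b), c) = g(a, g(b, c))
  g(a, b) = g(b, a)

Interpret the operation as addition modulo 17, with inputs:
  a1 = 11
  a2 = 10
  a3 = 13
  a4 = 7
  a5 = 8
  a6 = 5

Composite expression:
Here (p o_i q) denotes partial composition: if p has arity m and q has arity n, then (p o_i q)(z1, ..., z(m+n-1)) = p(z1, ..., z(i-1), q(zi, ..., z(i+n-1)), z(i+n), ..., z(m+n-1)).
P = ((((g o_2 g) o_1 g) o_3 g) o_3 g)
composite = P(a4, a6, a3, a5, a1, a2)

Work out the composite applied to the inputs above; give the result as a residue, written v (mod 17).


3 (mod 17)

g(a4, a6) = 12
g(a3, a5) = 4
g(g(a3, a5), a1) = 15
g(g(g(a3, a5), a1), a2) = 8
g(g(a4, a6), g(g(g(a3, a5), a1), a2)) = 3


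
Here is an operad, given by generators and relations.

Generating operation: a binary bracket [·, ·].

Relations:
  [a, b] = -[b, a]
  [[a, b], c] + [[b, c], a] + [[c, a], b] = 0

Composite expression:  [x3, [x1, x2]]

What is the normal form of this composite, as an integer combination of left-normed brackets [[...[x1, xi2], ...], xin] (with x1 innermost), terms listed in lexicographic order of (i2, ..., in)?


-[[x1, x2], x3]

Skip Jacobi rewriting: expand, keep x1-initial words, read off terms.
Composite bracket: [x3, [x1, x2]]
Expanding via [a, b] = ab - ba: 4 signed words (2^2 = 4).
Only words starting with x1 matter:
  sign of x1x2x3 is -1, so it contributes -[[x1, x2], x3]
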